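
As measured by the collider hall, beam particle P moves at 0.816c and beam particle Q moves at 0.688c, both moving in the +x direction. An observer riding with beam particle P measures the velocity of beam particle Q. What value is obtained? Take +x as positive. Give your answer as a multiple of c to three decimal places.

-0.292c

β_A = 0.816, β_B = 0.688.
Transform to A's frame with the inverse velocity-addition law: u' = (u − v)/(1 − uv/c²), taking u = β_B and v = β_A.
u' = (0.688 − 0.816) / (1 − (0.816)(0.688)) = -0.1280/0.4386 = -0.2918.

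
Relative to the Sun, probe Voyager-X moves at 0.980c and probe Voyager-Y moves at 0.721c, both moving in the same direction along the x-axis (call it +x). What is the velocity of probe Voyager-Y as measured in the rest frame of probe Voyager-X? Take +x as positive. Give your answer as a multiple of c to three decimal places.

β_A = 0.980, β_B = 0.721.
Transform to A's frame with the inverse velocity-addition law: u' = (u − v)/(1 − uv/c²), taking u = β_B and v = β_A.
u' = (0.721 − 0.980) / (1 − (0.980)(0.721)) = -0.2590/0.2934 = -0.8827.

-0.883c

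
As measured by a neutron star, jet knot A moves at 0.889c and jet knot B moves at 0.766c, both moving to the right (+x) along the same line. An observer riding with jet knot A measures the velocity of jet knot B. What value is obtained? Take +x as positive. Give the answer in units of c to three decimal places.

β_A = 0.889, β_B = 0.766.
Transform to A's frame with the inverse velocity-addition law: u' = (u − v)/(1 − uv/c²), taking u = β_B and v = β_A.
u' = (0.766 − 0.889) / (1 − (0.889)(0.766)) = -0.1230/0.3190 = -0.3855.

-0.386c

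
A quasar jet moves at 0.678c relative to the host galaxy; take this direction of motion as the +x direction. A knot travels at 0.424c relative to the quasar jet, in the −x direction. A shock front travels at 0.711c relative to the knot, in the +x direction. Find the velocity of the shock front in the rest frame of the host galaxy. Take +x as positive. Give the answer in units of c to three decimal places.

+0.852c

Apply u = (u' + v)/(1 + u'v/c²) successively, working outward toward the host galaxy.
Start: velocity of the quasar jet relative to the host galaxy = 0.6780c.
Compose with the knot (u' = -0.424 in the quasar jet frame): u_1 = (-0.424 + 0.678) / (1 + (-0.424)·0.678) = 0.2540/0.7125 = 0.3565.
Compose with the shock front (u' = 0.711 in the knot frame): u_2 = (0.711 + 0.356) / (1 + 0.711·0.356) = 1.0675/1.2535 = 0.8516.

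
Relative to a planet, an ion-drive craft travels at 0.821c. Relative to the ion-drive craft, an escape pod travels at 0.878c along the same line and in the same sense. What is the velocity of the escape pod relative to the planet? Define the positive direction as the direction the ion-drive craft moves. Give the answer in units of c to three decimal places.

0.987c

With v = 0.821 and u' = 0.878 (in units of c),
u = (u' + v)/(1 + u'v/c²):
u = (0.878 + 0.821) / (1 + 0.878·0.821) = 1.6990/1.7208 = 0.9873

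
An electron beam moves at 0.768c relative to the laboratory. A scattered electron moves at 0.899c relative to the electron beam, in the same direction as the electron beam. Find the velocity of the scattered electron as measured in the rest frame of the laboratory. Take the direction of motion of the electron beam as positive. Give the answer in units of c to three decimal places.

0.986c

With v = 0.768 and u' = 0.899 (in units of c),
u = (u' + v)/(1 + u'v/c²):
u = (0.899 + 0.768) / (1 + 0.899·0.768) = 1.6670/1.6904 = 0.9861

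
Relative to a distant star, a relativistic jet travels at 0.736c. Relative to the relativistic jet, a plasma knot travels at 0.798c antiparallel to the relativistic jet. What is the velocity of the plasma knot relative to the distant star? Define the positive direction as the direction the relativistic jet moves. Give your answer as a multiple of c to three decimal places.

-0.150c

With v = 0.736 and u' = -0.798 (in units of c),
u = (u' + v)/(1 + u'v/c²):
u = (-0.798 + 0.736) / (1 + (-0.798)·0.736) = -0.0620/0.4127 = -0.1502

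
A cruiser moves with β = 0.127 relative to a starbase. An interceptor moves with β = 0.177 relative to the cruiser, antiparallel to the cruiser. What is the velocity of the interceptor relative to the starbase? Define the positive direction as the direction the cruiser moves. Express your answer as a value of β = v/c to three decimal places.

With v = 0.127 and u' = -0.177 (in units of c),
u = (u' + v)/(1 + u'v/c²):
u = (-0.177 + 0.127) / (1 + (-0.177)·0.127) = -0.0500/0.9775 = -0.0511

β = -0.051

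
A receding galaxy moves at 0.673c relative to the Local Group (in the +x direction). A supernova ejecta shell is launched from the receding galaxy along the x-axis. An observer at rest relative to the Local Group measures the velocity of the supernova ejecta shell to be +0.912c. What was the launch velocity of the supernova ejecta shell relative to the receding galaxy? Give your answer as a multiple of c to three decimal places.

+0.619c

Invert the composition law: u' = (u − v)/(1 − uv/c²).
u' = (0.912 − 0.673) / (1 − (0.912)(0.673)) = 0.2390/0.3862 = 0.6188.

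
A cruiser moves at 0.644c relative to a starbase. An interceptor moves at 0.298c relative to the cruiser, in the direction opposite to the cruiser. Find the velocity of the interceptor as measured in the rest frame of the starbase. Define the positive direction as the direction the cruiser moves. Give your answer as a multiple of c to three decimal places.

+0.428c

With v = 0.644 and u' = -0.298 (in units of c),
u = (u' + v)/(1 + u'v/c²):
u = (-0.298 + 0.644) / (1 + (-0.298)·0.644) = 0.3460/0.8081 = 0.4282
(Galilean addition would give +0.346c.)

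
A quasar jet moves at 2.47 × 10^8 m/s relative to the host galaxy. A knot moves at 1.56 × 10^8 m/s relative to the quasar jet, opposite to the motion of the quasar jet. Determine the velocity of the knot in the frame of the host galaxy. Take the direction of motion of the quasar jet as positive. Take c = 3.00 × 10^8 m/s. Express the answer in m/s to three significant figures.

In units of c (dividing by 3.00 × 10^8 m/s): v = 0.823, u' = -0.520.
u = (u' + v)/(1 + u'v/c²):
u = (-0.520 + 0.823) / (1 + (-0.520)·0.823) = 0.3033/0.5719 = 0.5304
Converting back: u = 0.5304 × 3.00 × 10^8 m/s.

+1.59 × 10^8 m/s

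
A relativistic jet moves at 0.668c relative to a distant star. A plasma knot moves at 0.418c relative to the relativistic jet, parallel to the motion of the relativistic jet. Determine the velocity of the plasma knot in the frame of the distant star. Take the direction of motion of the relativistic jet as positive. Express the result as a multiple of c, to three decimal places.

0.849c

With v = 0.668 and u' = 0.418 (in units of c),
u = (u' + v)/(1 + u'v/c²):
u = (0.418 + 0.668) / (1 + 0.418·0.668) = 1.0860/1.2792 = 0.8490
(Galilean addition would give +1.086c, exceeding c.)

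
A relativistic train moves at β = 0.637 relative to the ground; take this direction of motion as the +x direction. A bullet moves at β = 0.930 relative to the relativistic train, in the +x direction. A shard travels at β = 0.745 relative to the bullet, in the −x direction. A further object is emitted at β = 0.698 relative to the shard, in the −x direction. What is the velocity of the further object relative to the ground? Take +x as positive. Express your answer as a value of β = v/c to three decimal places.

β = +0.527

Apply u = (u' + v)/(1 + u'v/c²) successively, working outward toward the ground.
Start: velocity of the relativistic train relative to the ground = 0.6370c.
Compose with the bullet (u' = 0.930 in the relativistic train frame): u_1 = (0.930 + 0.637) / (1 + 0.930·0.637) = 1.5670/1.5924 = 0.9840.
Compose with the shard (u' = -0.745 in the bullet frame): u_2 = (-0.745 + 0.984) / (1 + (-0.745)·0.984) = 0.2390/0.2669 = 0.8957.
Compose with the further object (u' = -0.698 in the shard frame): u_3 = (-0.698 + 0.896) / (1 + (-0.698)·0.896) = 0.1977/0.3748 = 0.5274.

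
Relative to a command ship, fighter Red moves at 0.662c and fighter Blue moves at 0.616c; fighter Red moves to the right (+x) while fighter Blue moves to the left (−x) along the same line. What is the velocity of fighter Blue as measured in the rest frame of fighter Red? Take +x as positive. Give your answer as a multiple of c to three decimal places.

β_A = 0.662, β_B = -0.616.
Transform to A's frame with the inverse velocity-addition law: u' = (u − v)/(1 − uv/c²), taking u = β_B and v = β_A.
u' = (-0.616 − 0.662) / (1 − (0.662)(-0.616)) = -1.2780/1.4078 = -0.9078.

-0.908c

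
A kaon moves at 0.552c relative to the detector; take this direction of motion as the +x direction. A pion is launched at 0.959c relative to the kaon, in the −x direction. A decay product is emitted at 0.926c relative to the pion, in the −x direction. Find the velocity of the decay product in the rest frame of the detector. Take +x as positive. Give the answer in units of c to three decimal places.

Apply u = (u' + v)/(1 + u'v/c²) successively, working outward toward the detector.
Start: velocity of the kaon relative to the detector = 0.5520c.
Compose with the pion (u' = -0.959 in the kaon frame): u_1 = (-0.959 + 0.552) / (1 + (-0.959)·0.552) = -0.4070/0.4706 = -0.8648.
Compose with the decay product (u' = -0.926 in the pion frame): u_2 = (-0.926 + (-0.865)) / (1 + (-0.926)·(-0.865)) = -1.7908/1.8008 = -0.9944.

-0.994c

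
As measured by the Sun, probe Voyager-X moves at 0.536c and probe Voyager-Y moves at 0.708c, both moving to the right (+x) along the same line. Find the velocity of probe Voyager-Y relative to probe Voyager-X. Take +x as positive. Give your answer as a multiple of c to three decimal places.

+0.277c

β_A = 0.536, β_B = 0.708.
Transform to A's frame with the inverse velocity-addition law: u' = (u − v)/(1 − uv/c²), taking u = β_B and v = β_A.
u' = (0.708 − 0.536) / (1 − (0.536)(0.708)) = 0.1720/0.6205 = 0.2772.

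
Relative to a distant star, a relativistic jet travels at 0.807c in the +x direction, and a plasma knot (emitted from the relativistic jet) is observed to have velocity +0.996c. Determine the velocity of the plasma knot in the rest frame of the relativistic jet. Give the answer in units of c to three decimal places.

Invert the composition law: u' = (u − v)/(1 − uv/c²).
u' = (0.996 − 0.807) / (1 − (0.996)(0.807)) = 0.1890/0.1962 = 0.9632.

+0.963c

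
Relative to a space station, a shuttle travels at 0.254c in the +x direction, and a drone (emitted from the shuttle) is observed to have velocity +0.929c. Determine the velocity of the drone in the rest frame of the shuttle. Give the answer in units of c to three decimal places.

+0.883c

Invert the composition law: u' = (u − v)/(1 − uv/c²).
u' = (0.929 − 0.254) / (1 − (0.929)(0.254)) = 0.6750/0.7640 = 0.8835.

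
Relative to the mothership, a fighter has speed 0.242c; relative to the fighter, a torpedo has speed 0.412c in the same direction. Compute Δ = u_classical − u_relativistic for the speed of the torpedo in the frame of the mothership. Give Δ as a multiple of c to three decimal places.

Galilean: u_cl = 0.412 + 0.242 = 0.6540.
Relativistic: u_rel = (0.412 + 0.242) / (1 + 0.412·0.242) = 0.6540/1.0997 = 0.5947.
Δ = 0.6540 − 0.5947 = 0.0593.

Δ = 0.059c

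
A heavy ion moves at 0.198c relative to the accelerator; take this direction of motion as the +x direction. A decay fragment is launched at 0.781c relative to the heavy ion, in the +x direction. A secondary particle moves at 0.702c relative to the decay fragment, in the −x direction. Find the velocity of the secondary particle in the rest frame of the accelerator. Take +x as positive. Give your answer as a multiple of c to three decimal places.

+0.360c

Apply u = (u' + v)/(1 + u'v/c²) successively, working outward toward the accelerator.
Start: velocity of the heavy ion relative to the accelerator = 0.1980c.
Compose with the decay fragment (u' = 0.781 in the heavy ion frame): u_1 = (0.781 + 0.198) / (1 + 0.781·0.198) = 0.9790/1.1546 = 0.8479.
Compose with the secondary particle (u' = -0.702 in the decay fragment frame): u_2 = (-0.702 + 0.848) / (1 + (-0.702)·0.848) = 0.1459/0.4048 = 0.3604.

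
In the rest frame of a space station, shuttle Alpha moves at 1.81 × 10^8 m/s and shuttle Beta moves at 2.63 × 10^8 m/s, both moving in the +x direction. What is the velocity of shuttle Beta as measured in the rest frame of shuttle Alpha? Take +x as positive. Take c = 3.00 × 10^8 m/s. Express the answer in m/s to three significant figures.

β_A = 0.603, β_B = 0.877 (dividing each by c = 3.00 × 10^8 m/s).
Transform to A's frame with the inverse velocity-addition law: u' = (u − v)/(1 − uv/c²), taking u = β_B and v = β_A.
u' = (0.877 − 0.603) / (1 − (0.603)(0.877)) = 0.2733/0.4711 = 0.5802.
u' = 0.5802 × 3.00 × 10^8 m/s.

+1.74 × 10^8 m/s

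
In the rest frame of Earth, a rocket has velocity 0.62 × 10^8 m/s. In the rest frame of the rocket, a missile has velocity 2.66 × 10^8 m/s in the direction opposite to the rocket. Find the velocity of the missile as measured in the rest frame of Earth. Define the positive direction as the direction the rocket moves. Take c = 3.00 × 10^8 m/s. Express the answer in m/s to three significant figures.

-2.50 × 10^8 m/s

In units of c (dividing by 3.00 × 10^8 m/s): v = 0.207, u' = -0.887.
u = (u' + v)/(1 + u'v/c²):
u = (-0.887 + 0.207) / (1 + (-0.887)·0.207) = -0.6800/0.8168 = -0.8326
Converting back: u = -0.8326 × 3.00 × 10^8 m/s.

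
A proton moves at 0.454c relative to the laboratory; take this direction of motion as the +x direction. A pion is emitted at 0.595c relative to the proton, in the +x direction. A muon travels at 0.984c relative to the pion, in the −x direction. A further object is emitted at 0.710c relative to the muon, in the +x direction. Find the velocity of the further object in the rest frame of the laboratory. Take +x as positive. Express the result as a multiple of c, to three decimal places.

-0.334c

Apply u = (u' + v)/(1 + u'v/c²) successively, working outward toward the laboratory.
Start: velocity of the proton relative to the laboratory = 0.4540c.
Compose with the pion (u' = 0.595 in the proton frame): u_1 = (0.595 + 0.454) / (1 + 0.595·0.454) = 1.0490/1.2701 = 0.8259.
Compose with the muon (u' = -0.984 in the pion frame): u_2 = (-0.984 + 0.826) / (1 + (-0.984)·0.826) = -0.1581/0.1873 = -0.8440.
Compose with the further object (u' = 0.710 in the muon frame): u_3 = (0.710 + (-0.844)) / (1 + 0.710·(-0.844)) = -0.1340/0.4007 = -0.3345.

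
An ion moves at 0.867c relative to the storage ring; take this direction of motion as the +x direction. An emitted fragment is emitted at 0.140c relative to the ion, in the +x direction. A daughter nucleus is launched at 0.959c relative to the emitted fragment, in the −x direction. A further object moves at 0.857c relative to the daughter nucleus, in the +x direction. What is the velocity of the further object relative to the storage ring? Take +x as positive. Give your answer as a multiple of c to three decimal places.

Apply u = (u' + v)/(1 + u'v/c²) successively, working outward toward the storage ring.
Start: velocity of the ion relative to the storage ring = 0.8670c.
Compose with the emitted fragment (u' = 0.140 in the ion frame): u_1 = (0.140 + 0.867) / (1 + 0.140·0.867) = 1.0070/1.1214 = 0.8980.
Compose with the daughter nucleus (u' = -0.959 in the emitted fragment frame): u_2 = (-0.959 + 0.898) / (1 + (-0.959)·0.898) = -0.0610/0.1388 = -0.4394.
Compose with the further object (u' = 0.857 in the daughter nucleus frame): u_3 = (0.857 + (-0.439)) / (1 + 0.857·(-0.439)) = 0.4176/0.6234 = 0.6698.

+0.670c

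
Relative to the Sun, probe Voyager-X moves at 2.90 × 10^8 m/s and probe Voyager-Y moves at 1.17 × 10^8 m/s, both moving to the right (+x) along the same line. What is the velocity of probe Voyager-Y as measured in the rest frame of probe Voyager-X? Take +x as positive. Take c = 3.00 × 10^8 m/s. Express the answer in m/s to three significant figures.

-2.78 × 10^8 m/s

β_A = 0.967, β_B = 0.390 (dividing each by c = 3.00 × 10^8 m/s).
Transform to A's frame with the inverse velocity-addition law: u' = (u − v)/(1 − uv/c²), taking u = β_B and v = β_A.
u' = (0.390 − 0.967) / (1 − (0.967)(0.390)) = -0.5767/0.6230 = -0.9256.
u' = -0.9256 × 3.00 × 10^8 m/s.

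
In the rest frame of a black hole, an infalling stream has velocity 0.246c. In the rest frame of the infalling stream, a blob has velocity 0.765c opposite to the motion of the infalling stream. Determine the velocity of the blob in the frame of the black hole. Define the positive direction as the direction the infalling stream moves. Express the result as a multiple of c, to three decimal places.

-0.639c

With v = 0.246 and u' = -0.765 (in units of c),
u = (u' + v)/(1 + u'v/c²):
u = (-0.765 + 0.246) / (1 + (-0.765)·0.246) = -0.5190/0.8118 = -0.6393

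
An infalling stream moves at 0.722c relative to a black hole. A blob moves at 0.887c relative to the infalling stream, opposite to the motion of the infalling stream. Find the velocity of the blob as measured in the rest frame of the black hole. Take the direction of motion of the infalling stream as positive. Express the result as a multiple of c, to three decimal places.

With v = 0.722 and u' = -0.887 (in units of c),
u = (u' + v)/(1 + u'v/c²):
u = (-0.887 + 0.722) / (1 + (-0.887)·0.722) = -0.1650/0.3596 = -0.4589

-0.459c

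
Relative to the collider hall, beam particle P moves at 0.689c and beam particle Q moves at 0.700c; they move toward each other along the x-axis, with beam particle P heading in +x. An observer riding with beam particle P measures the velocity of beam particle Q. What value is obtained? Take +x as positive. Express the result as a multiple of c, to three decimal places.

-0.937c

β_A = 0.689, β_B = -0.700.
Transform to A's frame with the inverse velocity-addition law: u' = (u − v)/(1 − uv/c²), taking u = β_B and v = β_A.
u' = (-0.700 − 0.689) / (1 − (0.689)(-0.700)) = -1.3890/1.4823 = -0.9371.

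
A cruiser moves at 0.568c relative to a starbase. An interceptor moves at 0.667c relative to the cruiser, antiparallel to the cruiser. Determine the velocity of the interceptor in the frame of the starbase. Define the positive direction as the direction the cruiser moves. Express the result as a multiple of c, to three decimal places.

With v = 0.568 and u' = -0.667 (in units of c),
u = (u' + v)/(1 + u'v/c²):
u = (-0.667 + 0.568) / (1 + (-0.667)·0.568) = -0.0990/0.6211 = -0.1594

-0.159c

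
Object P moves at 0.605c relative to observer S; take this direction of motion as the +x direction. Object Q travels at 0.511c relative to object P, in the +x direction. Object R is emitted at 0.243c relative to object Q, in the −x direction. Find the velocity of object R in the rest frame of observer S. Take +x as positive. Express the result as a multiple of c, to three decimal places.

Apply u = (u' + v)/(1 + u'v/c²) successively, working outward toward observer S.
Start: velocity of object P relative to observer S = 0.6050c.
Compose with object Q (u' = 0.511 in object P frame): u_1 = (0.511 + 0.605) / (1 + 0.511·0.605) = 1.1160/1.3092 = 0.8525.
Compose with object R (u' = -0.243 in object Q frame): u_2 = (-0.243 + 0.852) / (1 + (-0.243)·0.852) = 0.6095/0.7929 = 0.7687.

+0.769c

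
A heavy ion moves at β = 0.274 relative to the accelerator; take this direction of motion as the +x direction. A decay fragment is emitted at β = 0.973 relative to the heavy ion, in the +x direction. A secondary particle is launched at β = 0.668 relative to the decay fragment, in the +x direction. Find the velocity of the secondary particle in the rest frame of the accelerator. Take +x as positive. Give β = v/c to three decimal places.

β = 0.997

Apply u = (u' + v)/(1 + u'v/c²) successively, working outward toward the accelerator.
Start: velocity of the heavy ion relative to the accelerator = 0.2740c.
Compose with the decay fragment (u' = 0.973 in the heavy ion frame): u_1 = (0.973 + 0.274) / (1 + 0.973·0.274) = 1.2470/1.2666 = 0.9845.
Compose with the secondary particle (u' = 0.668 in the decay fragment frame): u_2 = (0.668 + 0.985) / (1 + 0.668·0.985) = 1.6525/1.6577 = 0.9969.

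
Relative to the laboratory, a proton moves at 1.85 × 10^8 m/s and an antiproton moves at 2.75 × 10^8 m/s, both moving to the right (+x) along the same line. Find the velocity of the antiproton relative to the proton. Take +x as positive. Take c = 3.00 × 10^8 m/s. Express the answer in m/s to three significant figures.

+2.07 × 10^8 m/s

β_A = 0.617, β_B = 0.917 (dividing each by c = 3.00 × 10^8 m/s).
Transform to A's frame with the inverse velocity-addition law: u' = (u − v)/(1 − uv/c²), taking u = β_B and v = β_A.
u' = (0.917 − 0.617) / (1 − (0.617)(0.917)) = 0.3000/0.4347 = 0.6901.
u' = 0.6901 × 3.00 × 10^8 m/s.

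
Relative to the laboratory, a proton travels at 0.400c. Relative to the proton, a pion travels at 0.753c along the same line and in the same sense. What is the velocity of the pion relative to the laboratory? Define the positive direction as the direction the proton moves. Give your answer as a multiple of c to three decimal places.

With v = 0.400 and u' = 0.753 (in units of c),
u = (u' + v)/(1 + u'v/c²):
u = (0.753 + 0.400) / (1 + 0.753·0.400) = 1.1530/1.3012 = 0.8861
(Galilean addition would give +1.153c, exceeding c.)

0.886c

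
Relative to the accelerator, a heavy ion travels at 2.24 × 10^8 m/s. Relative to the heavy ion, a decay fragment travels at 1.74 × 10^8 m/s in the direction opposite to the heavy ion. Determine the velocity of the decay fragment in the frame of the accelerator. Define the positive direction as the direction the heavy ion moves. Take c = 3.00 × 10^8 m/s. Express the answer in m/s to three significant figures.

+8.82 × 10^7 m/s

In units of c (dividing by 3.00 × 10^8 m/s): v = 0.747, u' = -0.580.
u = (u' + v)/(1 + u'v/c²):
u = (-0.580 + 0.747) / (1 + (-0.580)·0.747) = 0.1667/0.5669 = 0.2940
(Galilean addition would give +0.167c.)
Converting back: u = 0.2940 × 3.00 × 10^8 m/s.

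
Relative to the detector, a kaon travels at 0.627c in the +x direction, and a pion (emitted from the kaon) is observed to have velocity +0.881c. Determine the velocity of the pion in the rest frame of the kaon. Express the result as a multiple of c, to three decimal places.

Invert the composition law: u' = (u − v)/(1 − uv/c²).
u' = (0.881 − 0.627) / (1 − (0.881)(0.627)) = 0.2540/0.4476 = 0.5675.

+0.567c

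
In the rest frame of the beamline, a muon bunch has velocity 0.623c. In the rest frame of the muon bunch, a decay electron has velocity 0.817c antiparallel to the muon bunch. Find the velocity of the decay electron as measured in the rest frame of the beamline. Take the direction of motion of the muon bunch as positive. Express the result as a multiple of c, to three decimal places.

-0.395c

With v = 0.623 and u' = -0.817 (in units of c),
u = (u' + v)/(1 + u'v/c²):
u = (-0.817 + 0.623) / (1 + (-0.817)·0.623) = -0.1940/0.4910 = -0.3951
(Galilean addition would give -0.194c.)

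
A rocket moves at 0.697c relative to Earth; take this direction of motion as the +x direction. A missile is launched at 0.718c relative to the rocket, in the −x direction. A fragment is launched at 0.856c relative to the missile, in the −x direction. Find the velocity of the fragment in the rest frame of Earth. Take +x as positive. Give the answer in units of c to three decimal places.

Apply u = (u' + v)/(1 + u'v/c²) successively, working outward toward Earth.
Start: velocity of the rocket relative to Earth = 0.6970c.
Compose with the missile (u' = -0.718 in the rocket frame): u_1 = (-0.718 + 0.697) / (1 + (-0.718)·0.697) = -0.0210/0.4996 = -0.0420.
Compose with the fragment (u' = -0.856 in the missile frame): u_2 = (-0.856 + (-0.042)) / (1 + (-0.856)·(-0.042)) = -0.8980/1.0360 = -0.8668.

-0.867c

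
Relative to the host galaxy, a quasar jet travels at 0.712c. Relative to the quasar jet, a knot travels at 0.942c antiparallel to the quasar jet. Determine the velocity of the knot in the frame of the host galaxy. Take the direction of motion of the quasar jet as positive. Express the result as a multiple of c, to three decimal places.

With v = 0.712 and u' = -0.942 (in units of c),
u = (u' + v)/(1 + u'v/c²):
u = (-0.942 + 0.712) / (1 + (-0.942)·0.712) = -0.2300/0.3293 = -0.6985

-0.698c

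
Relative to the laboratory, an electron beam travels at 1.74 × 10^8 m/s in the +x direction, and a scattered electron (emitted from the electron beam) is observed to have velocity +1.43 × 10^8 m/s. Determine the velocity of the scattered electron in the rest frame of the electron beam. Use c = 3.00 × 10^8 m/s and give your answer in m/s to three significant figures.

v = 0.580c, u = 0.477c.
Invert the composition law: u' = (u − v)/(1 − uv/c²).
u' = (0.477 − 0.580) / (1 − (0.477)(0.580)) = -0.1033/0.7235 = -0.1428.
u' = -0.1428 × 3.00 × 10^8 m/s.

-4.28 × 10^7 m/s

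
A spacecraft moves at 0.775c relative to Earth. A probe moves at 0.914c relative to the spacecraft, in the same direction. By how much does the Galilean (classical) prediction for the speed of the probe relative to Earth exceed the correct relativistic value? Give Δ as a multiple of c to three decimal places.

Galilean: u_cl = 0.914 + 0.775 = 1.6890.
Relativistic: u_rel = (0.914 + 0.775) / (1 + 0.914·0.775) = 1.6890/1.7084 = 0.9887.
Δ = 1.6890 − 0.9887 = 0.7003.
(The classical prediction exceeds c; the relativistic result does not.)

Δ = 0.700c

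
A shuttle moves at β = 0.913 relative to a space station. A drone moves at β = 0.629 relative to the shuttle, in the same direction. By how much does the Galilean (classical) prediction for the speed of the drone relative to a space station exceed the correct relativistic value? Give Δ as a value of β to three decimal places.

Δ = 0.563

Galilean: u_cl = 0.629 + 0.913 = 1.5420.
Relativistic: u_rel = (0.629 + 0.913) / (1 + 0.629·0.913) = 1.5420/1.5743 = 0.9795.
Δ = 1.5420 − 0.9795 = 0.5625.
(The classical prediction exceeds c; the relativistic result does not.)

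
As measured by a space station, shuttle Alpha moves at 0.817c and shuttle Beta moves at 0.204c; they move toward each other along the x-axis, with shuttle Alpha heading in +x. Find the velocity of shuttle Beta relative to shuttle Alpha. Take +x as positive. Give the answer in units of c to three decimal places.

β_A = 0.817, β_B = -0.204.
Transform to A's frame with the inverse velocity-addition law: u' = (u − v)/(1 − uv/c²), taking u = β_B and v = β_A.
u' = (-0.204 − 0.817) / (1 − (0.817)(-0.204)) = -1.0210/1.1667 = -0.8751.

-0.875c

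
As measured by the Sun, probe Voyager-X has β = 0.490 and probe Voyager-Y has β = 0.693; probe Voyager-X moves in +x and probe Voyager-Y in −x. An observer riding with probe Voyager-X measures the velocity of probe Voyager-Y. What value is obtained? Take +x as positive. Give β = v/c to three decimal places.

β = -0.883

β_A = 0.490, β_B = -0.693.
Transform to A's frame with the inverse velocity-addition law: u' = (u − v)/(1 − uv/c²), taking u = β_B and v = β_A.
u' = (-0.693 − 0.490) / (1 − (0.490)(-0.693)) = -1.1830/1.3396 = -0.8831.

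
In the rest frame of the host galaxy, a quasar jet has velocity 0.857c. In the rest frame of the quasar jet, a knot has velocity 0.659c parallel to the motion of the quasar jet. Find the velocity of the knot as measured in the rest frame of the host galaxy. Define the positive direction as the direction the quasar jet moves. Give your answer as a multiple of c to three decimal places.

With v = 0.857 and u' = 0.659 (in units of c),
u = (u' + v)/(1 + u'v/c²):
u = (0.659 + 0.857) / (1 + 0.659·0.857) = 1.5160/1.5648 = 0.9688
(Galilean addition would give +1.516c, exceeding c.)

0.969c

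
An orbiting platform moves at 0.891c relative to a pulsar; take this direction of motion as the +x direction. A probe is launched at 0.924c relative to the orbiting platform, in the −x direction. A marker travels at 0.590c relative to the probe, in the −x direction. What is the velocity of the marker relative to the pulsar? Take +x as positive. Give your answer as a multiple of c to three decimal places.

Apply u = (u' + v)/(1 + u'v/c²) successively, working outward toward the pulsar.
Start: velocity of the orbiting platform relative to the pulsar = 0.8910c.
Compose with the probe (u' = -0.924 in the orbiting platform frame): u_1 = (-0.924 + 0.891) / (1 + (-0.924)·0.891) = -0.0330/0.1767 = -0.1867.
Compose with the marker (u' = -0.590 in the probe frame): u_2 = (-0.590 + (-0.187)) / (1 + (-0.590)·(-0.187)) = -0.7767/1.1102 = -0.6997.

-0.700c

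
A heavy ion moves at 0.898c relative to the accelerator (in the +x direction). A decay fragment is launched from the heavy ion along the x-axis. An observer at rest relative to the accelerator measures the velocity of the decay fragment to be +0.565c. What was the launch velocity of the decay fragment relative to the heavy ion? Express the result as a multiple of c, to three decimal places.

-0.676c

Invert the composition law: u' = (u − v)/(1 − uv/c²).
u' = (0.565 − 0.898) / (1 − (0.565)(0.898)) = -0.3330/0.4926 = -0.6760.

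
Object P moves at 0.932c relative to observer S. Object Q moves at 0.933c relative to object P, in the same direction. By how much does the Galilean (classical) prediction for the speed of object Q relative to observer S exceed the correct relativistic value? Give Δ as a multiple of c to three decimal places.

Galilean: u_cl = 0.933 + 0.932 = 1.8650.
Relativistic: u_rel = (0.933 + 0.932) / (1 + 0.933·0.932) = 1.8650/1.8696 = 0.9976.
Δ = 1.8650 − 0.9976 = 0.8674.
(The classical prediction exceeds c; the relativistic result does not.)

Δ = 0.867c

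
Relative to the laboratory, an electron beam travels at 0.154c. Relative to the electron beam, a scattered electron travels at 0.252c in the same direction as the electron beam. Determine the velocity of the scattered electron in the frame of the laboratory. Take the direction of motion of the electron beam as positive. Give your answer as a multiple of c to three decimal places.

0.391c

With v = 0.154 and u' = 0.252 (in units of c),
u = (u' + v)/(1 + u'v/c²):
u = (0.252 + 0.154) / (1 + 0.252·0.154) = 0.4060/1.0388 = 0.3908
(Galilean addition would give +0.406c.)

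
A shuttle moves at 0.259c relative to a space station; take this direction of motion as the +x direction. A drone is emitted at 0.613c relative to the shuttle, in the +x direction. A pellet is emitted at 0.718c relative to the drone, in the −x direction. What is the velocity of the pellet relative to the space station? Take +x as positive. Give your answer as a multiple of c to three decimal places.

Apply u = (u' + v)/(1 + u'v/c²) successively, working outward toward the space station.
Start: velocity of the shuttle relative to the space station = 0.2590c.
Compose with the drone (u' = 0.613 in the shuttle frame): u_1 = (0.613 + 0.259) / (1 + 0.613·0.259) = 0.8720/1.1588 = 0.7525.
Compose with the pellet (u' = -0.718 in the drone frame): u_2 = (-0.718 + 0.753) / (1 + (-0.718)·0.753) = 0.0345/0.4597 = 0.0751.

+0.075c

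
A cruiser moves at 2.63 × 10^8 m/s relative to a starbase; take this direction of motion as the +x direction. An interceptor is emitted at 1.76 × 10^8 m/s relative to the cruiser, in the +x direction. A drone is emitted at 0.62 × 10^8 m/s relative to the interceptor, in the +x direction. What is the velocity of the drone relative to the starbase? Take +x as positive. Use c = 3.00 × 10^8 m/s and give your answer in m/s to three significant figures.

2.93 × 10^8 m/s

Apply u = (u' + v)/(1 + u'v/c²) successively, working outward toward the starbase.
(Dividing each given speed by c = 3.00 × 10^8 m/s to work in units of c.)
Start: velocity of the cruiser relative to the starbase = 0.8767c.
Compose with the interceptor (u' = 0.587 in the cruiser frame): u_1 = (0.587 + 0.877) / (1 + 0.587·0.877) = 1.4633/1.5143 = 0.9663.
Compose with the drone (u' = 0.207 in the interceptor frame): u_2 = (0.207 + 0.966) / (1 + 0.207·0.966) = 1.1730/1.1997 = 0.9777.
So u = 0.9777 × 3.00 × 10^8 m/s.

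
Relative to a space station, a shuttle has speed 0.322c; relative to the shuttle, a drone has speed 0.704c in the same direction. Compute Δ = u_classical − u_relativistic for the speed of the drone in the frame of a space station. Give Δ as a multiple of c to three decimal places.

Galilean: u_cl = 0.704 + 0.322 = 1.0260.
Relativistic: u_rel = (0.704 + 0.322) / (1 + 0.704·0.322) = 1.0260/1.2267 = 0.8364.
Δ = 1.0260 − 0.8364 = 0.1896.
(The classical prediction exceeds c; the relativistic result does not.)

Δ = 0.190c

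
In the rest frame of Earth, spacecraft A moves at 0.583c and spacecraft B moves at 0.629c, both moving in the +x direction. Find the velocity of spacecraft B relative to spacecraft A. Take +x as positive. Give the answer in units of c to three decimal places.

+0.073c

β_A = 0.583, β_B = 0.629.
Transform to A's frame with the inverse velocity-addition law: u' = (u − v)/(1 − uv/c²), taking u = β_B and v = β_A.
u' = (0.629 − 0.583) / (1 − (0.583)(0.629)) = 0.0460/0.6333 = 0.0726.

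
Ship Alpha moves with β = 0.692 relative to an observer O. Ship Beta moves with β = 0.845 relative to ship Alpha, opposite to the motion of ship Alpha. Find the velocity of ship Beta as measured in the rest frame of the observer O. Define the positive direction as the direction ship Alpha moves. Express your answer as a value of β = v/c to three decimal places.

With v = 0.692 and u' = -0.845 (in units of c),
u = (u' + v)/(1 + u'v/c²):
u = (-0.845 + 0.692) / (1 + (-0.845)·0.692) = -0.1530/0.4153 = -0.3684

β = -0.368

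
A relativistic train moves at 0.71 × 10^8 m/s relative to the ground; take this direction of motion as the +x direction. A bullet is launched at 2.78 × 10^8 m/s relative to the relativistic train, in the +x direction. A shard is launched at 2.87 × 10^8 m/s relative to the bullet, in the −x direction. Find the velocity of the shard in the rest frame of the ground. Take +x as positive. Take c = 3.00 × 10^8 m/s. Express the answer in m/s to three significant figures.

Apply u = (u' + v)/(1 + u'v/c²) successively, working outward toward the ground.
(Dividing each given speed by c = 3.00 × 10^8 m/s to work in units of c.)
Start: velocity of the relativistic train relative to the ground = 0.2367c.
Compose with the bullet (u' = 0.927 in the relativistic train frame): u_1 = (0.927 + 0.237) / (1 + 0.927·0.237) = 1.1633/1.2193 = 0.9541.
Compose with the shard (u' = -0.957 in the bullet frame): u_2 = (-0.957 + 0.954) / (1 + (-0.957)·0.954) = -0.0026/0.0873 = -0.0295.
So u = -0.0295 × 3.00 × 10^8 m/s.

-8.86 × 10^6 m/s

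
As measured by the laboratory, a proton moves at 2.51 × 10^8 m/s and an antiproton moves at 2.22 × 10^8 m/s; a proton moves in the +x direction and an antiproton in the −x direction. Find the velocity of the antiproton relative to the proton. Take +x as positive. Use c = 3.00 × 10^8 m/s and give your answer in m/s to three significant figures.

-2.92 × 10^8 m/s

β_A = 0.837, β_B = -0.740 (dividing each by c = 3.00 × 10^8 m/s).
Transform to A's frame with the inverse velocity-addition law: u' = (u − v)/(1 − uv/c²), taking u = β_B and v = β_A.
u' = (-0.740 − 0.837) / (1 − (0.837)(-0.740)) = -1.5767/1.6191 = -0.9738.
u' = -0.9738 × 3.00 × 10^8 m/s.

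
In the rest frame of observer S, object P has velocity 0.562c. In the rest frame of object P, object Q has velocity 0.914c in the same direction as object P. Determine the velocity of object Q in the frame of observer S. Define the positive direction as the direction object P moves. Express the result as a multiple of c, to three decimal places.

0.975c

With v = 0.562 and u' = 0.914 (in units of c),
u = (u' + v)/(1 + u'v/c²):
u = (0.914 + 0.562) / (1 + 0.914·0.562) = 1.4760/1.5137 = 0.9751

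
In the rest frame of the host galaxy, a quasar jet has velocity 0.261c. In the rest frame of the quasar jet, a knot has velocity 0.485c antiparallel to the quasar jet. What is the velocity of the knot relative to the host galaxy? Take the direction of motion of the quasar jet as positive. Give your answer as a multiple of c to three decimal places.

With v = 0.261 and u' = -0.485 (in units of c),
u = (u' + v)/(1 + u'v/c²):
u = (-0.485 + 0.261) / (1 + (-0.485)·0.261) = -0.2240/0.8734 = -0.2565

-0.256c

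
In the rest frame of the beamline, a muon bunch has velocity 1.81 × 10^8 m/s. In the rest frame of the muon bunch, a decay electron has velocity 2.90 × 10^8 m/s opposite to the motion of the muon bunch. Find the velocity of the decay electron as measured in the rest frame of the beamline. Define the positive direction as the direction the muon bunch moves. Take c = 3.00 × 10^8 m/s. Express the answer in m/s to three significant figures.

-2.62 × 10^8 m/s

In units of c (dividing by 3.00 × 10^8 m/s): v = 0.603, u' = -0.967.
u = (u' + v)/(1 + u'v/c²):
u = (-0.967 + 0.603) / (1 + (-0.967)·0.603) = -0.3633/0.4168 = -0.8718
Converting back: u = -0.8718 × 3.00 × 10^8 m/s.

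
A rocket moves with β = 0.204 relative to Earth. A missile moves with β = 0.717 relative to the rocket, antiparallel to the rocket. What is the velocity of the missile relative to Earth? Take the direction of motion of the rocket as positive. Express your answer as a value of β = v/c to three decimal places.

With v = 0.204 and u' = -0.717 (in units of c),
u = (u' + v)/(1 + u'v/c²):
u = (-0.717 + 0.204) / (1 + (-0.717)·0.204) = -0.5130/0.8537 = -0.6009

β = -0.601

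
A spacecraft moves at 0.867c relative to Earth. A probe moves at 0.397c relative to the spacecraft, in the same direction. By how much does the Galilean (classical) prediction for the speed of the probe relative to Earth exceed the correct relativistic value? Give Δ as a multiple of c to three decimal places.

Δ = 0.324c

Galilean: u_cl = 0.397 + 0.867 = 1.2640.
Relativistic: u_rel = (0.397 + 0.867) / (1 + 0.397·0.867) = 1.2640/1.3442 = 0.9403.
Δ = 1.2640 − 0.9403 = 0.3237.
(The classical prediction exceeds c; the relativistic result does not.)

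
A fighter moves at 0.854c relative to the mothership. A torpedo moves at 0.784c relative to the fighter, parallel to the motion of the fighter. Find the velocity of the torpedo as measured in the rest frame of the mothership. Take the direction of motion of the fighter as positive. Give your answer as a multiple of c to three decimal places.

With v = 0.854 and u' = 0.784 (in units of c),
u = (u' + v)/(1 + u'v/c²):
u = (0.784 + 0.854) / (1 + 0.784·0.854) = 1.6380/1.6695 = 0.9811
(Galilean addition would give +1.638c, exceeding c.)

0.981c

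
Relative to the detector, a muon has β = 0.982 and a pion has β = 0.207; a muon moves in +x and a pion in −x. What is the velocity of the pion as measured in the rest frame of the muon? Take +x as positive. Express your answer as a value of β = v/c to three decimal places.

β_A = 0.982, β_B = -0.207.
Transform to A's frame with the inverse velocity-addition law: u' = (u − v)/(1 − uv/c²), taking u = β_B and v = β_A.
u' = (-0.207 − 0.982) / (1 − (0.982)(-0.207)) = -1.1890/1.2033 = -0.9881.

β = -0.988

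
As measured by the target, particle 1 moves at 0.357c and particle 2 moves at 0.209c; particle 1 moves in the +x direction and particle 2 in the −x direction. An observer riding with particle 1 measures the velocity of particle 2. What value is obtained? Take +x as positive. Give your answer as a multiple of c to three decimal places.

β_A = 0.357, β_B = -0.209.
Transform to A's frame with the inverse velocity-addition law: u' = (u − v)/(1 − uv/c²), taking u = β_B and v = β_A.
u' = (-0.209 − 0.357) / (1 − (0.357)(-0.209)) = -0.5660/1.0746 = -0.5267.

-0.527c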